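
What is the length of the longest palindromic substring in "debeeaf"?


Input: "debeeaf"
Checking substrings for palindromes:
  [1:4] "ebe" (len 3) => palindrome
  [3:5] "ee" (len 2) => palindrome
Longest palindromic substring: "ebe" with length 3

3


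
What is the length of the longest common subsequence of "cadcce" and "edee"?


LCS of "cadcce" and "edee"
DP table:
           e    d    e    e
      0    0    0    0    0
  c   0    0    0    0    0
  a   0    0    0    0    0
  d   0    0    1    1    1
  c   0    0    1    1    1
  c   0    0    1    1    1
  e   0    1    1    2    2
LCS length = dp[6][4] = 2

2


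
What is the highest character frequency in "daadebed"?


Input: daadebed
Character counts:
  'a': 2
  'b': 1
  'd': 3
  'e': 2
Maximum frequency: 3

3


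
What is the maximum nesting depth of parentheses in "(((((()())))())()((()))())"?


Input: "(((((()())))())()((()))())"
Tracking depth:
  Position 0 '(': depth becomes 1
  Position 1 '(': depth becomes 2
  Position 2 '(': depth becomes 3
  Position 3 '(': depth becomes 4
  Position 4 '(': depth becomes 5
  Position 5 '(': depth becomes 6
  Position 6 ')': depth becomes 5
  Position 7 '(': depth becomes 6
  Position 8 ')': depth becomes 5
  Position 9 ')': depth becomes 4
  Position 10 ')': depth becomes 3
  Position 11 ')': depth becomes 2
  Position 12 '(': depth becomes 3
  Position 13 ')': depth becomes 2
  Position 14 ')': depth becomes 1
  Position 15 '(': depth becomes 2
  Position 16 ')': depth becomes 1
  Position 17 '(': depth becomes 2
  Position 18 '(': depth becomes 3
  Position 19 '(': depth becomes 4
  Position 20 ')': depth becomes 3
  Position 21 ')': depth becomes 2
  Position 22 ')': depth becomes 1
  Position 23 '(': depth becomes 2
  Position 24 ')': depth becomes 1
  Position 25 ')': depth becomes 0
Maximum depth reached: 6

6


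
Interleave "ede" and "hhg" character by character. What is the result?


Interleaving "ede" and "hhg":
  Position 0: 'e' from first, 'h' from second => "eh"
  Position 1: 'd' from first, 'h' from second => "dh"
  Position 2: 'e' from first, 'g' from second => "eg"
Result: ehdheg

ehdheg


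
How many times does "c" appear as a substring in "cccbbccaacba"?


Searching for "c" in "cccbbccaacba"
Scanning each position:
  Position 0: "c" => MATCH
  Position 1: "c" => MATCH
  Position 2: "c" => MATCH
  Position 3: "b" => no
  Position 4: "b" => no
  Position 5: "c" => MATCH
  Position 6: "c" => MATCH
  Position 7: "a" => no
  Position 8: "a" => no
  Position 9: "c" => MATCH
  Position 10: "b" => no
  Position 11: "a" => no
Total occurrences: 6

6


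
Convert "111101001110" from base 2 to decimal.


Input: "111101001110" in base 2
Positional expansion:
  Digit '1' (value 1) x 2^11 = 2048
  Digit '1' (value 1) x 2^10 = 1024
  Digit '1' (value 1) x 2^9 = 512
  Digit '1' (value 1) x 2^8 = 256
  Digit '0' (value 0) x 2^7 = 0
  Digit '1' (value 1) x 2^6 = 64
  Digit '0' (value 0) x 2^5 = 0
  Digit '0' (value 0) x 2^4 = 0
  Digit '1' (value 1) x 2^3 = 8
  Digit '1' (value 1) x 2^2 = 4
  Digit '1' (value 1) x 2^1 = 2
  Digit '0' (value 0) x 2^0 = 0
Sum = 3918

3918


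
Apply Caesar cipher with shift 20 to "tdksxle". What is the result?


Caesar cipher: shift "tdksxle" by 20
  't' (pos 19) + 20 = pos 13 = 'n'
  'd' (pos 3) + 20 = pos 23 = 'x'
  'k' (pos 10) + 20 = pos 4 = 'e'
  's' (pos 18) + 20 = pos 12 = 'm'
  'x' (pos 23) + 20 = pos 17 = 'r'
  'l' (pos 11) + 20 = pos 5 = 'f'
  'e' (pos 4) + 20 = pos 24 = 'y'
Result: nxemrfy

nxemrfy


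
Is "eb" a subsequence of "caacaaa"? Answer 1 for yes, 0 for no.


Check if "eb" is a subsequence of "caacaaa"
Greedy scan:
  Position 0 ('c'): no match needed
  Position 1 ('a'): no match needed
  Position 2 ('a'): no match needed
  Position 3 ('c'): no match needed
  Position 4 ('a'): no match needed
  Position 5 ('a'): no match needed
  Position 6 ('a'): no match needed
Only matched 0/2 characters => not a subsequence

0


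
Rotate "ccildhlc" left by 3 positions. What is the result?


Input: "ccildhlc", rotate left by 3
First 3 characters: "cci"
Remaining characters: "ldhlc"
Concatenate remaining + first: "ldhlc" + "cci" = "ldhlccci"

ldhlccci


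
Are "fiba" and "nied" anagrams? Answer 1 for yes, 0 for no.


Strings: "fiba", "nied"
Sorted first:  abfi
Sorted second: dein
Differ at position 0: 'a' vs 'd' => not anagrams

0


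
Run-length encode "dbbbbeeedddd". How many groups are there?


Input: dbbbbeeedddd
Scanning for consecutive runs:
  Group 1: 'd' x 1 (positions 0-0)
  Group 2: 'b' x 4 (positions 1-4)
  Group 3: 'e' x 3 (positions 5-7)
  Group 4: 'd' x 4 (positions 8-11)
Total groups: 4

4


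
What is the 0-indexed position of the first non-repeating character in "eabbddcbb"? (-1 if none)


Input: eabbddcbb
Character frequencies:
  'a': 1
  'b': 4
  'c': 1
  'd': 2
  'e': 1
Scanning left to right for freq == 1:
  Position 0 ('e'): unique! => answer = 0

0


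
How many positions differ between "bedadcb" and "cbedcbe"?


Comparing "bedadcb" and "cbedcbe" position by position:
  Position 0: 'b' vs 'c' => DIFFER
  Position 1: 'e' vs 'b' => DIFFER
  Position 2: 'd' vs 'e' => DIFFER
  Position 3: 'a' vs 'd' => DIFFER
  Position 4: 'd' vs 'c' => DIFFER
  Position 5: 'c' vs 'b' => DIFFER
  Position 6: 'b' vs 'e' => DIFFER
Positions that differ: 7

7


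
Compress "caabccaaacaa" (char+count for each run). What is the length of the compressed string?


Input: caabccaaacaa
Runs:
  'c' x 1 => "c1"
  'a' x 2 => "a2"
  'b' x 1 => "b1"
  'c' x 2 => "c2"
  'a' x 3 => "a3"
  'c' x 1 => "c1"
  'a' x 2 => "a2"
Compressed: "c1a2b1c2a3c1a2"
Compressed length: 14

14


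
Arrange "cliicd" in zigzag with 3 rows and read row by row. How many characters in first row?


Zigzag "cliicd" into 3 rows:
Placing characters:
  'c' => row 0
  'l' => row 1
  'i' => row 2
  'i' => row 1
  'c' => row 0
  'd' => row 1
Rows:
  Row 0: "cc"
  Row 1: "lid"
  Row 2: "i"
First row length: 2

2


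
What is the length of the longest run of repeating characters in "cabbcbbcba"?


Input: "cabbcbbcba"
Scanning for longest run:
  Position 1 ('a'): new char, reset run to 1
  Position 2 ('b'): new char, reset run to 1
  Position 3 ('b'): continues run of 'b', length=2
  Position 4 ('c'): new char, reset run to 1
  Position 5 ('b'): new char, reset run to 1
  Position 6 ('b'): continues run of 'b', length=2
  Position 7 ('c'): new char, reset run to 1
  Position 8 ('b'): new char, reset run to 1
  Position 9 ('a'): new char, reset run to 1
Longest run: 'b' with length 2

2


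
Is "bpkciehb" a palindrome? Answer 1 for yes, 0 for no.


Input: bpkciehb
Reversed: bheickpb
  Compare pos 0 ('b') with pos 7 ('b'): match
  Compare pos 1 ('p') with pos 6 ('h'): MISMATCH
  Compare pos 2 ('k') with pos 5 ('e'): MISMATCH
  Compare pos 3 ('c') with pos 4 ('i'): MISMATCH
Result: not a palindrome

0


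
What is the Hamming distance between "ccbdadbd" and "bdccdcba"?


Comparing "ccbdadbd" and "bdccdcba" position by position:
  Position 0: 'c' vs 'b' => differ
  Position 1: 'c' vs 'd' => differ
  Position 2: 'b' vs 'c' => differ
  Position 3: 'd' vs 'c' => differ
  Position 4: 'a' vs 'd' => differ
  Position 5: 'd' vs 'c' => differ
  Position 6: 'b' vs 'b' => same
  Position 7: 'd' vs 'a' => differ
Total differences (Hamming distance): 7

7


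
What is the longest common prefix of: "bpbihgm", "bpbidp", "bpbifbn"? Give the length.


Words: bpbihgm, bpbidp, bpbifbn
  Position 0: all 'b' => match
  Position 1: all 'p' => match
  Position 2: all 'b' => match
  Position 3: all 'i' => match
  Position 4: ('h', 'd', 'f') => mismatch, stop
LCP = "bpbi" (length 4)

4


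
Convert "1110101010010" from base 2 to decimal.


Input: "1110101010010" in base 2
Positional expansion:
  Digit '1' (value 1) x 2^12 = 4096
  Digit '1' (value 1) x 2^11 = 2048
  Digit '1' (value 1) x 2^10 = 1024
  Digit '0' (value 0) x 2^9 = 0
  Digit '1' (value 1) x 2^8 = 256
  Digit '0' (value 0) x 2^7 = 0
  Digit '1' (value 1) x 2^6 = 64
  Digit '0' (value 0) x 2^5 = 0
  Digit '1' (value 1) x 2^4 = 16
  Digit '0' (value 0) x 2^3 = 0
  Digit '0' (value 0) x 2^2 = 0
  Digit '1' (value 1) x 2^1 = 2
  Digit '0' (value 0) x 2^0 = 0
Sum = 7506

7506


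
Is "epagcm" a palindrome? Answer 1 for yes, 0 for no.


Input: epagcm
Reversed: mcgape
  Compare pos 0 ('e') with pos 5 ('m'): MISMATCH
  Compare pos 1 ('p') with pos 4 ('c'): MISMATCH
  Compare pos 2 ('a') with pos 3 ('g'): MISMATCH
Result: not a palindrome

0


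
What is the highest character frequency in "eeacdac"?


Input: eeacdac
Character counts:
  'a': 2
  'c': 2
  'd': 1
  'e': 2
Maximum frequency: 2

2


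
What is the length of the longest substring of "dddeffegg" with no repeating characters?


Input: "dddeffegg"
Sliding window (track last position of each char):
  Position 0 ('d'): window [0,0] length 1 -- new best
  Position 1 ('d'): repeat (last at 0), move window start to 1
  Position 1 ('d'): window [1,1] length 1
  Position 2 ('d'): repeat (last at 1), move window start to 2
  Position 2 ('d'): window [2,2] length 1
  Position 3 ('e'): window [2,3] length 2 -- new best
  Position 4 ('f'): window [2,4] length 3 -- new best
  Position 5 ('f'): repeat (last at 4), move window start to 5
  Position 5 ('f'): window [5,5] length 1
  Position 6 ('e'): window [5,6] length 2
  Position 7 ('g'): window [5,7] length 3
  Position 8 ('g'): repeat (last at 7), move window start to 8
  Position 8 ('g'): window [8,8] length 1
Longest substring with no repeats: "def" with length 3

3


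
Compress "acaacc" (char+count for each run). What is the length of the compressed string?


Input: acaacc
Runs:
  'a' x 1 => "a1"
  'c' x 1 => "c1"
  'a' x 2 => "a2"
  'c' x 2 => "c2"
Compressed: "a1c1a2c2"
Compressed length: 8

8


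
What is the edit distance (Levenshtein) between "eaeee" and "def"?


Computing edit distance: "eaeee" -> "def"
DP table:
           d    e    f
      0    1    2    3
  e   1    1    1    2
  a   2    2    2    2
  e   3    3    2    3
  e   4    4    3    3
  e   5    5    4    4
Edit distance = dp[5][3] = 4

4


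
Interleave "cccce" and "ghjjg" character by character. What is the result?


Interleaving "cccce" and "ghjjg":
  Position 0: 'c' from first, 'g' from second => "cg"
  Position 1: 'c' from first, 'h' from second => "ch"
  Position 2: 'c' from first, 'j' from second => "cj"
  Position 3: 'c' from first, 'j' from second => "cj"
  Position 4: 'e' from first, 'g' from second => "eg"
Result: cgchcjcjeg

cgchcjcjeg


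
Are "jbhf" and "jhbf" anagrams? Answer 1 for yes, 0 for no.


Strings: "jbhf", "jhbf"
Sorted first:  bfhj
Sorted second: bfhj
Sorted forms match => anagrams

1


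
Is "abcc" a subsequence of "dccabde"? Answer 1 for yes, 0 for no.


Check if "abcc" is a subsequence of "dccabde"
Greedy scan:
  Position 0 ('d'): no match needed
  Position 1 ('c'): no match needed
  Position 2 ('c'): no match needed
  Position 3 ('a'): matches sub[0] = 'a'
  Position 4 ('b'): matches sub[1] = 'b'
  Position 5 ('d'): no match needed
  Position 6 ('e'): no match needed
Only matched 2/4 characters => not a subsequence

0


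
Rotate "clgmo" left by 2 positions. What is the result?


Input: "clgmo", rotate left by 2
First 2 characters: "cl"
Remaining characters: "gmo"
Concatenate remaining + first: "gmo" + "cl" = "gmocl"

gmocl


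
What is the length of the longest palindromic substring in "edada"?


Input: "edada"
Checking substrings for palindromes:
  [1:4] "dad" (len 3) => palindrome
  [2:5] "ada" (len 3) => palindrome
Longest palindromic substring: "dad" with length 3

3


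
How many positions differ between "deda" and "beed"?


Comparing "deda" and "beed" position by position:
  Position 0: 'd' vs 'b' => DIFFER
  Position 1: 'e' vs 'e' => same
  Position 2: 'd' vs 'e' => DIFFER
  Position 3: 'a' vs 'd' => DIFFER
Positions that differ: 3

3


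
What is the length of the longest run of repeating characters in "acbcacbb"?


Input: "acbcacbb"
Scanning for longest run:
  Position 1 ('c'): new char, reset run to 1
  Position 2 ('b'): new char, reset run to 1
  Position 3 ('c'): new char, reset run to 1
  Position 4 ('a'): new char, reset run to 1
  Position 5 ('c'): new char, reset run to 1
  Position 6 ('b'): new char, reset run to 1
  Position 7 ('b'): continues run of 'b', length=2
Longest run: 'b' with length 2

2


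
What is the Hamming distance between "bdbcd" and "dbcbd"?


Comparing "bdbcd" and "dbcbd" position by position:
  Position 0: 'b' vs 'd' => differ
  Position 1: 'd' vs 'b' => differ
  Position 2: 'b' vs 'c' => differ
  Position 3: 'c' vs 'b' => differ
  Position 4: 'd' vs 'd' => same
Total differences (Hamming distance): 4

4


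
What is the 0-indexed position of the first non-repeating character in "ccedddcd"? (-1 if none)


Input: ccedddcd
Character frequencies:
  'c': 3
  'd': 4
  'e': 1
Scanning left to right for freq == 1:
  Position 0 ('c'): freq=3, skip
  Position 1 ('c'): freq=3, skip
  Position 2 ('e'): unique! => answer = 2

2


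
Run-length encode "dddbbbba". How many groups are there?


Input: dddbbbba
Scanning for consecutive runs:
  Group 1: 'd' x 3 (positions 0-2)
  Group 2: 'b' x 4 (positions 3-6)
  Group 3: 'a' x 1 (positions 7-7)
Total groups: 3

3


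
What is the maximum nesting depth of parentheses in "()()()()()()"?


Input: "()()()()()()"
Tracking depth:
  Position 0 '(': depth becomes 1
  Position 1 ')': depth becomes 0
  Position 2 '(': depth becomes 1
  Position 3 ')': depth becomes 0
  Position 4 '(': depth becomes 1
  Position 5 ')': depth becomes 0
  Position 6 '(': depth becomes 1
  Position 7 ')': depth becomes 0
  Position 8 '(': depth becomes 1
  Position 9 ')': depth becomes 0
  Position 10 '(': depth becomes 1
  Position 11 ')': depth becomes 0
Maximum depth reached: 1

1


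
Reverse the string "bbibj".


Input: bbibj
Reading characters right to left:
  Position 4: 'j'
  Position 3: 'b'
  Position 2: 'i'
  Position 1: 'b'
  Position 0: 'b'
Reversed: jbibb

jbibb


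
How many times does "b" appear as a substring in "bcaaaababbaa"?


Searching for "b" in "bcaaaababbaa"
Scanning each position:
  Position 0: "b" => MATCH
  Position 1: "c" => no
  Position 2: "a" => no
  Position 3: "a" => no
  Position 4: "a" => no
  Position 5: "a" => no
  Position 6: "b" => MATCH
  Position 7: "a" => no
  Position 8: "b" => MATCH
  Position 9: "b" => MATCH
  Position 10: "a" => no
  Position 11: "a" => no
Total occurrences: 4

4


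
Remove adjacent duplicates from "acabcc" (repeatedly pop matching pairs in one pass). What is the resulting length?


Input: acabcc
Stack-based adjacent duplicate removal:
  Read 'a': push. Stack: a
  Read 'c': push. Stack: ac
  Read 'a': push. Stack: aca
  Read 'b': push. Stack: acab
  Read 'c': push. Stack: acabc
  Read 'c': matches stack top 'c' => pop. Stack: acab
Final stack: "acab" (length 4)

4


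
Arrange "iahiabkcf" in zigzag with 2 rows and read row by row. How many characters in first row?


Zigzag "iahiabkcf" into 2 rows:
Placing characters:
  'i' => row 0
  'a' => row 1
  'h' => row 0
  'i' => row 1
  'a' => row 0
  'b' => row 1
  'k' => row 0
  'c' => row 1
  'f' => row 0
Rows:
  Row 0: "ihakf"
  Row 1: "aibc"
First row length: 5

5


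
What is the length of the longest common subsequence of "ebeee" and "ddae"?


LCS of "ebeee" and "ddae"
DP table:
           d    d    a    e
      0    0    0    0    0
  e   0    0    0    0    1
  b   0    0    0    0    1
  e   0    0    0    0    1
  e   0    0    0    0    1
  e   0    0    0    0    1
LCS length = dp[5][4] = 1

1


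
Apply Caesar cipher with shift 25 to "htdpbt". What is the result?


Caesar cipher: shift "htdpbt" by 25
  'h' (pos 7) + 25 = pos 6 = 'g'
  't' (pos 19) + 25 = pos 18 = 's'
  'd' (pos 3) + 25 = pos 2 = 'c'
  'p' (pos 15) + 25 = pos 14 = 'o'
  'b' (pos 1) + 25 = pos 0 = 'a'
  't' (pos 19) + 25 = pos 18 = 's'
Result: gscoas

gscoas


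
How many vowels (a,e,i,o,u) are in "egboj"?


Input: egboj
Checking each character:
  'e' at position 0: vowel (running total: 1)
  'g' at position 1: consonant
  'b' at position 2: consonant
  'o' at position 3: vowel (running total: 2)
  'j' at position 4: consonant
Total vowels: 2

2


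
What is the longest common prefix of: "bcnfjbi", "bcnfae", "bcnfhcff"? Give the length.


Words: bcnfjbi, bcnfae, bcnfhcff
  Position 0: all 'b' => match
  Position 1: all 'c' => match
  Position 2: all 'n' => match
  Position 3: all 'f' => match
  Position 4: ('j', 'a', 'h') => mismatch, stop
LCP = "bcnf" (length 4)

4


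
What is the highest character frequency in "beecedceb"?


Input: beecedceb
Character counts:
  'b': 2
  'c': 2
  'd': 1
  'e': 4
Maximum frequency: 4

4


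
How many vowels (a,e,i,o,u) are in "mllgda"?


Input: mllgda
Checking each character:
  'm' at position 0: consonant
  'l' at position 1: consonant
  'l' at position 2: consonant
  'g' at position 3: consonant
  'd' at position 4: consonant
  'a' at position 5: vowel (running total: 1)
Total vowels: 1

1


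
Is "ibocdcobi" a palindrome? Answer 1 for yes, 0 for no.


Input: ibocdcobi
Reversed: ibocdcobi
  Compare pos 0 ('i') with pos 8 ('i'): match
  Compare pos 1 ('b') with pos 7 ('b'): match
  Compare pos 2 ('o') with pos 6 ('o'): match
  Compare pos 3 ('c') with pos 5 ('c'): match
Result: palindrome

1


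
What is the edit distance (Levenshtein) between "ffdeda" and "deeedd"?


Computing edit distance: "ffdeda" -> "deeedd"
DP table:
           d    e    e    e    d    d
      0    1    2    3    4    5    6
  f   1    1    2    3    4    5    6
  f   2    2    2    3    4    5    6
  d   3    2    3    3    4    4    5
  e   4    3    2    3    3    4    5
  d   5    4    3    3    4    3    4
  a   6    5    4    4    4    4    4
Edit distance = dp[6][6] = 4

4


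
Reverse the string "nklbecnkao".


Input: nklbecnkao
Reading characters right to left:
  Position 9: 'o'
  Position 8: 'a'
  Position 7: 'k'
  Position 6: 'n'
  Position 5: 'c'
  Position 4: 'e'
  Position 3: 'b'
  Position 2: 'l'
  Position 1: 'k'
  Position 0: 'n'
Reversed: oaknceblkn

oaknceblkn


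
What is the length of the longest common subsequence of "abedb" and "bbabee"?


LCS of "abedb" and "bbabee"
DP table:
           b    b    a    b    e    e
      0    0    0    0    0    0    0
  a   0    0    0    1    1    1    1
  b   0    1    1    1    2    2    2
  e   0    1    1    1    2    3    3
  d   0    1    1    1    2    3    3
  b   0    1    2    2    2    3    3
LCS length = dp[5][6] = 3

3


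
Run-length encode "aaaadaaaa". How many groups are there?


Input: aaaadaaaa
Scanning for consecutive runs:
  Group 1: 'a' x 4 (positions 0-3)
  Group 2: 'd' x 1 (positions 4-4)
  Group 3: 'a' x 4 (positions 5-8)
Total groups: 3

3


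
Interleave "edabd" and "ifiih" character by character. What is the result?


Interleaving "edabd" and "ifiih":
  Position 0: 'e' from first, 'i' from second => "ei"
  Position 1: 'd' from first, 'f' from second => "df"
  Position 2: 'a' from first, 'i' from second => "ai"
  Position 3: 'b' from first, 'i' from second => "bi"
  Position 4: 'd' from first, 'h' from second => "dh"
Result: eidfaibidh

eidfaibidh


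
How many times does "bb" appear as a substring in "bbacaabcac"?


Searching for "bb" in "bbacaabcac"
Scanning each position:
  Position 0: "bb" => MATCH
  Position 1: "ba" => no
  Position 2: "ac" => no
  Position 3: "ca" => no
  Position 4: "aa" => no
  Position 5: "ab" => no
  Position 6: "bc" => no
  Position 7: "ca" => no
  Position 8: "ac" => no
Total occurrences: 1

1


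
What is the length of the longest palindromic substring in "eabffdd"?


Input: "eabffdd"
Checking substrings for palindromes:
  [3:5] "ff" (len 2) => palindrome
  [5:7] "dd" (len 2) => palindrome
Longest palindromic substring: "ff" with length 2

2


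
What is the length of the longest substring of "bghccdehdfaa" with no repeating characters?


Input: "bghccdehdfaa"
Sliding window (track last position of each char):
  Position 0 ('b'): window [0,0] length 1 -- new best
  Position 1 ('g'): window [0,1] length 2 -- new best
  Position 2 ('h'): window [0,2] length 3 -- new best
  Position 3 ('c'): window [0,3] length 4 -- new best
  Position 4 ('c'): repeat (last at 3), move window start to 4
  Position 4 ('c'): window [4,4] length 1
  Position 5 ('d'): window [4,5] length 2
  Position 6 ('e'): window [4,6] length 3
  Position 7 ('h'): window [4,7] length 4
  Position 8 ('d'): repeat (last at 5), move window start to 6
  Position 8 ('d'): window [6,8] length 3
  Position 9 ('f'): window [6,9] length 4
  Position 10 ('a'): window [6,10] length 5 -- new best
  Position 11 ('a'): repeat (last at 10), move window start to 11
  Position 11 ('a'): window [11,11] length 1
Longest substring with no repeats: "ehdfa" with length 5

5


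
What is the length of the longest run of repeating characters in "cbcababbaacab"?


Input: "cbcababbaacab"
Scanning for longest run:
  Position 1 ('b'): new char, reset run to 1
  Position 2 ('c'): new char, reset run to 1
  Position 3 ('a'): new char, reset run to 1
  Position 4 ('b'): new char, reset run to 1
  Position 5 ('a'): new char, reset run to 1
  Position 6 ('b'): new char, reset run to 1
  Position 7 ('b'): continues run of 'b', length=2
  Position 8 ('a'): new char, reset run to 1
  Position 9 ('a'): continues run of 'a', length=2
  Position 10 ('c'): new char, reset run to 1
  Position 11 ('a'): new char, reset run to 1
  Position 12 ('b'): new char, reset run to 1
Longest run: 'b' with length 2

2


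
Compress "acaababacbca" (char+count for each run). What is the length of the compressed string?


Input: acaababacbca
Runs:
  'a' x 1 => "a1"
  'c' x 1 => "c1"
  'a' x 2 => "a2"
  'b' x 1 => "b1"
  'a' x 1 => "a1"
  'b' x 1 => "b1"
  'a' x 1 => "a1"
  'c' x 1 => "c1"
  'b' x 1 => "b1"
  'c' x 1 => "c1"
  'a' x 1 => "a1"
Compressed: "a1c1a2b1a1b1a1c1b1c1a1"
Compressed length: 22

22


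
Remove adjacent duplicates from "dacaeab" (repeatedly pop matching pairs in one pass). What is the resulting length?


Input: dacaeab
Stack-based adjacent duplicate removal:
  Read 'd': push. Stack: d
  Read 'a': push. Stack: da
  Read 'c': push. Stack: dac
  Read 'a': push. Stack: daca
  Read 'e': push. Stack: dacae
  Read 'a': push. Stack: dacaea
  Read 'b': push. Stack: dacaeab
Final stack: "dacaeab" (length 7)

7


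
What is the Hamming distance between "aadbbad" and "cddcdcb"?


Comparing "aadbbad" and "cddcdcb" position by position:
  Position 0: 'a' vs 'c' => differ
  Position 1: 'a' vs 'd' => differ
  Position 2: 'd' vs 'd' => same
  Position 3: 'b' vs 'c' => differ
  Position 4: 'b' vs 'd' => differ
  Position 5: 'a' vs 'c' => differ
  Position 6: 'd' vs 'b' => differ
Total differences (Hamming distance): 6

6


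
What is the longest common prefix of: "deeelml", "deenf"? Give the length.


Words: deeelml, deenf
  Position 0: all 'd' => match
  Position 1: all 'e' => match
  Position 2: all 'e' => match
  Position 3: ('e', 'n') => mismatch, stop
LCP = "dee" (length 3)

3


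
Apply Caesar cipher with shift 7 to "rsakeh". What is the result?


Caesar cipher: shift "rsakeh" by 7
  'r' (pos 17) + 7 = pos 24 = 'y'
  's' (pos 18) + 7 = pos 25 = 'z'
  'a' (pos 0) + 7 = pos 7 = 'h'
  'k' (pos 10) + 7 = pos 17 = 'r'
  'e' (pos 4) + 7 = pos 11 = 'l'
  'h' (pos 7) + 7 = pos 14 = 'o'
Result: yzhrlo

yzhrlo


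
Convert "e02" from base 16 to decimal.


Input: "e02" in base 16
Positional expansion:
  Digit 'e' (value 14) x 16^2 = 3584
  Digit '0' (value 0) x 16^1 = 0
  Digit '2' (value 2) x 16^0 = 2
Sum = 3586

3586


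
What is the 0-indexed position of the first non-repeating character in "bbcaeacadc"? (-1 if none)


Input: bbcaeacadc
Character frequencies:
  'a': 3
  'b': 2
  'c': 3
  'd': 1
  'e': 1
Scanning left to right for freq == 1:
  Position 0 ('b'): freq=2, skip
  Position 1 ('b'): freq=2, skip
  Position 2 ('c'): freq=3, skip
  Position 3 ('a'): freq=3, skip
  Position 4 ('e'): unique! => answer = 4

4


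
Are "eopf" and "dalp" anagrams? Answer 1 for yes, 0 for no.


Strings: "eopf", "dalp"
Sorted first:  efop
Sorted second: adlp
Differ at position 0: 'e' vs 'a' => not anagrams

0


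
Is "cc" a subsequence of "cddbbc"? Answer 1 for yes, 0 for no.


Check if "cc" is a subsequence of "cddbbc"
Greedy scan:
  Position 0 ('c'): matches sub[0] = 'c'
  Position 1 ('d'): no match needed
  Position 2 ('d'): no match needed
  Position 3 ('b'): no match needed
  Position 4 ('b'): no match needed
  Position 5 ('c'): matches sub[1] = 'c'
All 2 characters matched => is a subsequence

1


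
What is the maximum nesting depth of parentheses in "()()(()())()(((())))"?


Input: "()()(()())()(((())))"
Tracking depth:
  Position 0 '(': depth becomes 1
  Position 1 ')': depth becomes 0
  Position 2 '(': depth becomes 1
  Position 3 ')': depth becomes 0
  Position 4 '(': depth becomes 1
  Position 5 '(': depth becomes 2
  Position 6 ')': depth becomes 1
  Position 7 '(': depth becomes 2
  Position 8 ')': depth becomes 1
  Position 9 ')': depth becomes 0
  Position 10 '(': depth becomes 1
  Position 11 ')': depth becomes 0
  Position 12 '(': depth becomes 1
  Position 13 '(': depth becomes 2
  Position 14 '(': depth becomes 3
  Position 15 '(': depth becomes 4
  Position 16 ')': depth becomes 3
  Position 17 ')': depth becomes 2
  Position 18 ')': depth becomes 1
  Position 19 ')': depth becomes 0
Maximum depth reached: 4

4


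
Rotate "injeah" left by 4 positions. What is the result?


Input: "injeah", rotate left by 4
First 4 characters: "inje"
Remaining characters: "ah"
Concatenate remaining + first: "ah" + "inje" = "ahinje"

ahinje


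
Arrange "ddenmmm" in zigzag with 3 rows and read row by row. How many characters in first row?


Zigzag "ddenmmm" into 3 rows:
Placing characters:
  'd' => row 0
  'd' => row 1
  'e' => row 2
  'n' => row 1
  'm' => row 0
  'm' => row 1
  'm' => row 2
Rows:
  Row 0: "dm"
  Row 1: "dnm"
  Row 2: "em"
First row length: 2

2


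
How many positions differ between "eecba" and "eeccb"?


Comparing "eecba" and "eeccb" position by position:
  Position 0: 'e' vs 'e' => same
  Position 1: 'e' vs 'e' => same
  Position 2: 'c' vs 'c' => same
  Position 3: 'b' vs 'c' => DIFFER
  Position 4: 'a' vs 'b' => DIFFER
Positions that differ: 2

2


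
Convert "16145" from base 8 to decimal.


Input: "16145" in base 8
Positional expansion:
  Digit '1' (value 1) x 8^4 = 4096
  Digit '6' (value 6) x 8^3 = 3072
  Digit '1' (value 1) x 8^2 = 64
  Digit '4' (value 4) x 8^1 = 32
  Digit '5' (value 5) x 8^0 = 5
Sum = 7269

7269


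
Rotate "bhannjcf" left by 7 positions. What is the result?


Input: "bhannjcf", rotate left by 7
First 7 characters: "bhannjc"
Remaining characters: "f"
Concatenate remaining + first: "f" + "bhannjc" = "fbhannjc"

fbhannjc


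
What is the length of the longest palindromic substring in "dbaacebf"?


Input: "dbaacebf"
Checking substrings for palindromes:
  [2:4] "aa" (len 2) => palindrome
Longest palindromic substring: "aa" with length 2

2


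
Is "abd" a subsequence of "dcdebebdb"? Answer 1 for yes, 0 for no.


Check if "abd" is a subsequence of "dcdebebdb"
Greedy scan:
  Position 0 ('d'): no match needed
  Position 1 ('c'): no match needed
  Position 2 ('d'): no match needed
  Position 3 ('e'): no match needed
  Position 4 ('b'): no match needed
  Position 5 ('e'): no match needed
  Position 6 ('b'): no match needed
  Position 7 ('d'): no match needed
  Position 8 ('b'): no match needed
Only matched 0/3 characters => not a subsequence

0


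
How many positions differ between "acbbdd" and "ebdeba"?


Comparing "acbbdd" and "ebdeba" position by position:
  Position 0: 'a' vs 'e' => DIFFER
  Position 1: 'c' vs 'b' => DIFFER
  Position 2: 'b' vs 'd' => DIFFER
  Position 3: 'b' vs 'e' => DIFFER
  Position 4: 'd' vs 'b' => DIFFER
  Position 5: 'd' vs 'a' => DIFFER
Positions that differ: 6

6


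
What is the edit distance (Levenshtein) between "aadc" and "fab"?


Computing edit distance: "aadc" -> "fab"
DP table:
           f    a    b
      0    1    2    3
  a   1    1    1    2
  a   2    2    1    2
  d   3    3    2    2
  c   4    4    3    3
Edit distance = dp[4][3] = 3

3


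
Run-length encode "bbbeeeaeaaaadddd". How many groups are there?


Input: bbbeeeaeaaaadddd
Scanning for consecutive runs:
  Group 1: 'b' x 3 (positions 0-2)
  Group 2: 'e' x 3 (positions 3-5)
  Group 3: 'a' x 1 (positions 6-6)
  Group 4: 'e' x 1 (positions 7-7)
  Group 5: 'a' x 4 (positions 8-11)
  Group 6: 'd' x 4 (positions 12-15)
Total groups: 6

6


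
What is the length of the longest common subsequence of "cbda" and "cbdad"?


LCS of "cbda" and "cbdad"
DP table:
           c    b    d    a    d
      0    0    0    0    0    0
  c   0    1    1    1    1    1
  b   0    1    2    2    2    2
  d   0    1    2    3    3    3
  a   0    1    2    3    4    4
LCS length = dp[4][5] = 4

4


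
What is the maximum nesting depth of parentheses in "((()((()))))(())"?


Input: "((()((()))))(())"
Tracking depth:
  Position 0 '(': depth becomes 1
  Position 1 '(': depth becomes 2
  Position 2 '(': depth becomes 3
  Position 3 ')': depth becomes 2
  Position 4 '(': depth becomes 3
  Position 5 '(': depth becomes 4
  Position 6 '(': depth becomes 5
  Position 7 ')': depth becomes 4
  Position 8 ')': depth becomes 3
  Position 9 ')': depth becomes 2
  Position 10 ')': depth becomes 1
  Position 11 ')': depth becomes 0
  Position 12 '(': depth becomes 1
  Position 13 '(': depth becomes 2
  Position 14 ')': depth becomes 1
  Position 15 ')': depth becomes 0
Maximum depth reached: 5

5


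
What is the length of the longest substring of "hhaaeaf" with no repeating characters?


Input: "hhaaeaf"
Sliding window (track last position of each char):
  Position 0 ('h'): window [0,0] length 1 -- new best
  Position 1 ('h'): repeat (last at 0), move window start to 1
  Position 1 ('h'): window [1,1] length 1
  Position 2 ('a'): window [1,2] length 2 -- new best
  Position 3 ('a'): repeat (last at 2), move window start to 3
  Position 3 ('a'): window [3,3] length 1
  Position 4 ('e'): window [3,4] length 2
  Position 5 ('a'): repeat (last at 3), move window start to 4
  Position 5 ('a'): window [4,5] length 2
  Position 6 ('f'): window [4,6] length 3 -- new best
Longest substring with no repeats: "eaf" with length 3

3


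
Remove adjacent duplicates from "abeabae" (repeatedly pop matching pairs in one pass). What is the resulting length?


Input: abeabae
Stack-based adjacent duplicate removal:
  Read 'a': push. Stack: a
  Read 'b': push. Stack: ab
  Read 'e': push. Stack: abe
  Read 'a': push. Stack: abea
  Read 'b': push. Stack: abeab
  Read 'a': push. Stack: abeaba
  Read 'e': push. Stack: abeabae
Final stack: "abeabae" (length 7)

7


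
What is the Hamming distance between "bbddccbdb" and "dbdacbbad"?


Comparing "bbddccbdb" and "dbdacbbad" position by position:
  Position 0: 'b' vs 'd' => differ
  Position 1: 'b' vs 'b' => same
  Position 2: 'd' vs 'd' => same
  Position 3: 'd' vs 'a' => differ
  Position 4: 'c' vs 'c' => same
  Position 5: 'c' vs 'b' => differ
  Position 6: 'b' vs 'b' => same
  Position 7: 'd' vs 'a' => differ
  Position 8: 'b' vs 'd' => differ
Total differences (Hamming distance): 5

5


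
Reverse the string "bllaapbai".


Input: bllaapbai
Reading characters right to left:
  Position 8: 'i'
  Position 7: 'a'
  Position 6: 'b'
  Position 5: 'p'
  Position 4: 'a'
  Position 3: 'a'
  Position 2: 'l'
  Position 1: 'l'
  Position 0: 'b'
Reversed: iabpaallb

iabpaallb


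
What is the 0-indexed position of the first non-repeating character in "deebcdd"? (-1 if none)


Input: deebcdd
Character frequencies:
  'b': 1
  'c': 1
  'd': 3
  'e': 2
Scanning left to right for freq == 1:
  Position 0 ('d'): freq=3, skip
  Position 1 ('e'): freq=2, skip
  Position 2 ('e'): freq=2, skip
  Position 3 ('b'): unique! => answer = 3

3


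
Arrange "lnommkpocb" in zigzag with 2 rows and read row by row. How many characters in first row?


Zigzag "lnommkpocb" into 2 rows:
Placing characters:
  'l' => row 0
  'n' => row 1
  'o' => row 0
  'm' => row 1
  'm' => row 0
  'k' => row 1
  'p' => row 0
  'o' => row 1
  'c' => row 0
  'b' => row 1
Rows:
  Row 0: "lompc"
  Row 1: "nmkob"
First row length: 5

5


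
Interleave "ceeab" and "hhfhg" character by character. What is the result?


Interleaving "ceeab" and "hhfhg":
  Position 0: 'c' from first, 'h' from second => "ch"
  Position 1: 'e' from first, 'h' from second => "eh"
  Position 2: 'e' from first, 'f' from second => "ef"
  Position 3: 'a' from first, 'h' from second => "ah"
  Position 4: 'b' from first, 'g' from second => "bg"
Result: chehefahbg

chehefahbg


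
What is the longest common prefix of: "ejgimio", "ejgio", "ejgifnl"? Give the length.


Words: ejgimio, ejgio, ejgifnl
  Position 0: all 'e' => match
  Position 1: all 'j' => match
  Position 2: all 'g' => match
  Position 3: all 'i' => match
  Position 4: ('m', 'o', 'f') => mismatch, stop
LCP = "ejgi" (length 4)

4


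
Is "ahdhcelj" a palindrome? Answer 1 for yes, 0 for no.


Input: ahdhcelj
Reversed: jlechdha
  Compare pos 0 ('a') with pos 7 ('j'): MISMATCH
  Compare pos 1 ('h') with pos 6 ('l'): MISMATCH
  Compare pos 2 ('d') with pos 5 ('e'): MISMATCH
  Compare pos 3 ('h') with pos 4 ('c'): MISMATCH
Result: not a palindrome

0


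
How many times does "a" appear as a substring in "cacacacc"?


Searching for "a" in "cacacacc"
Scanning each position:
  Position 0: "c" => no
  Position 1: "a" => MATCH
  Position 2: "c" => no
  Position 3: "a" => MATCH
  Position 4: "c" => no
  Position 5: "a" => MATCH
  Position 6: "c" => no
  Position 7: "c" => no
Total occurrences: 3

3


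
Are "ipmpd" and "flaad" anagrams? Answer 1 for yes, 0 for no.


Strings: "ipmpd", "flaad"
Sorted first:  dimpp
Sorted second: aadfl
Differ at position 0: 'd' vs 'a' => not anagrams

0


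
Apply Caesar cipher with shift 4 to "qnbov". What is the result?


Caesar cipher: shift "qnbov" by 4
  'q' (pos 16) + 4 = pos 20 = 'u'
  'n' (pos 13) + 4 = pos 17 = 'r'
  'b' (pos 1) + 4 = pos 5 = 'f'
  'o' (pos 14) + 4 = pos 18 = 's'
  'v' (pos 21) + 4 = pos 25 = 'z'
Result: urfsz

urfsz


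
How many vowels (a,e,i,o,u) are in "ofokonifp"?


Input: ofokonifp
Checking each character:
  'o' at position 0: vowel (running total: 1)
  'f' at position 1: consonant
  'o' at position 2: vowel (running total: 2)
  'k' at position 3: consonant
  'o' at position 4: vowel (running total: 3)
  'n' at position 5: consonant
  'i' at position 6: vowel (running total: 4)
  'f' at position 7: consonant
  'p' at position 8: consonant
Total vowels: 4

4


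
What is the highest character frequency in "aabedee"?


Input: aabedee
Character counts:
  'a': 2
  'b': 1
  'd': 1
  'e': 3
Maximum frequency: 3

3


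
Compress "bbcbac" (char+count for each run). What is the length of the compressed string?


Input: bbcbac
Runs:
  'b' x 2 => "b2"
  'c' x 1 => "c1"
  'b' x 1 => "b1"
  'a' x 1 => "a1"
  'c' x 1 => "c1"
Compressed: "b2c1b1a1c1"
Compressed length: 10

10


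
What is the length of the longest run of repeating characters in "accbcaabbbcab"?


Input: "accbcaabbbcab"
Scanning for longest run:
  Position 1 ('c'): new char, reset run to 1
  Position 2 ('c'): continues run of 'c', length=2
  Position 3 ('b'): new char, reset run to 1
  Position 4 ('c'): new char, reset run to 1
  Position 5 ('a'): new char, reset run to 1
  Position 6 ('a'): continues run of 'a', length=2
  Position 7 ('b'): new char, reset run to 1
  Position 8 ('b'): continues run of 'b', length=2
  Position 9 ('b'): continues run of 'b', length=3
  Position 10 ('c'): new char, reset run to 1
  Position 11 ('a'): new char, reset run to 1
  Position 12 ('b'): new char, reset run to 1
Longest run: 'b' with length 3

3


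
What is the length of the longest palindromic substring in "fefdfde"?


Input: "fefdfde"
Checking substrings for palindromes:
  [0:3] "fef" (len 3) => palindrome
  [2:5] "fdf" (len 3) => palindrome
  [3:6] "dfd" (len 3) => palindrome
Longest palindromic substring: "fef" with length 3

3


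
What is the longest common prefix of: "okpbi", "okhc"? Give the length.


Words: okpbi, okhc
  Position 0: all 'o' => match
  Position 1: all 'k' => match
  Position 2: ('p', 'h') => mismatch, stop
LCP = "ok" (length 2)

2


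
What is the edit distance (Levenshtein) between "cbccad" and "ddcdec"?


Computing edit distance: "cbccad" -> "ddcdec"
DP table:
           d    d    c    d    e    c
      0    1    2    3    4    5    6
  c   1    1    2    2    3    4    5
  b   2    2    2    3    3    4    5
  c   3    3    3    2    3    4    4
  c   4    4    4    3    3    4    4
  a   5    5    5    4    4    4    5
  d   6    5    5    5    4    5    5
Edit distance = dp[6][6] = 5

5


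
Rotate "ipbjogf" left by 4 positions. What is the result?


Input: "ipbjogf", rotate left by 4
First 4 characters: "ipbj"
Remaining characters: "ogf"
Concatenate remaining + first: "ogf" + "ipbj" = "ogfipbj"

ogfipbj


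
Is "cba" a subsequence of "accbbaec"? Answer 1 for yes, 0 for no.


Check if "cba" is a subsequence of "accbbaec"
Greedy scan:
  Position 0 ('a'): no match needed
  Position 1 ('c'): matches sub[0] = 'c'
  Position 2 ('c'): no match needed
  Position 3 ('b'): matches sub[1] = 'b'
  Position 4 ('b'): no match needed
  Position 5 ('a'): matches sub[2] = 'a'
  Position 6 ('e'): no match needed
  Position 7 ('c'): no match needed
All 3 characters matched => is a subsequence

1


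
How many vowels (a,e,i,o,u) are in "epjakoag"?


Input: epjakoag
Checking each character:
  'e' at position 0: vowel (running total: 1)
  'p' at position 1: consonant
  'j' at position 2: consonant
  'a' at position 3: vowel (running total: 2)
  'k' at position 4: consonant
  'o' at position 5: vowel (running total: 3)
  'a' at position 6: vowel (running total: 4)
  'g' at position 7: consonant
Total vowels: 4

4


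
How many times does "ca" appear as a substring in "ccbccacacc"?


Searching for "ca" in "ccbccacacc"
Scanning each position:
  Position 0: "cc" => no
  Position 1: "cb" => no
  Position 2: "bc" => no
  Position 3: "cc" => no
  Position 4: "ca" => MATCH
  Position 5: "ac" => no
  Position 6: "ca" => MATCH
  Position 7: "ac" => no
  Position 8: "cc" => no
Total occurrences: 2

2


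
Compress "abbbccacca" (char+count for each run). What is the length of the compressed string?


Input: abbbccacca
Runs:
  'a' x 1 => "a1"
  'b' x 3 => "b3"
  'c' x 2 => "c2"
  'a' x 1 => "a1"
  'c' x 2 => "c2"
  'a' x 1 => "a1"
Compressed: "a1b3c2a1c2a1"
Compressed length: 12

12


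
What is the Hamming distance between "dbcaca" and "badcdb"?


Comparing "dbcaca" and "badcdb" position by position:
  Position 0: 'd' vs 'b' => differ
  Position 1: 'b' vs 'a' => differ
  Position 2: 'c' vs 'd' => differ
  Position 3: 'a' vs 'c' => differ
  Position 4: 'c' vs 'd' => differ
  Position 5: 'a' vs 'b' => differ
Total differences (Hamming distance): 6

6


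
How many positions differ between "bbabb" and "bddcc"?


Comparing "bbabb" and "bddcc" position by position:
  Position 0: 'b' vs 'b' => same
  Position 1: 'b' vs 'd' => DIFFER
  Position 2: 'a' vs 'd' => DIFFER
  Position 3: 'b' vs 'c' => DIFFER
  Position 4: 'b' vs 'c' => DIFFER
Positions that differ: 4

4


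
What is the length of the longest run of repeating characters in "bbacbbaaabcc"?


Input: "bbacbbaaabcc"
Scanning for longest run:
  Position 1 ('b'): continues run of 'b', length=2
  Position 2 ('a'): new char, reset run to 1
  Position 3 ('c'): new char, reset run to 1
  Position 4 ('b'): new char, reset run to 1
  Position 5 ('b'): continues run of 'b', length=2
  Position 6 ('a'): new char, reset run to 1
  Position 7 ('a'): continues run of 'a', length=2
  Position 8 ('a'): continues run of 'a', length=3
  Position 9 ('b'): new char, reset run to 1
  Position 10 ('c'): new char, reset run to 1
  Position 11 ('c'): continues run of 'c', length=2
Longest run: 'a' with length 3

3
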